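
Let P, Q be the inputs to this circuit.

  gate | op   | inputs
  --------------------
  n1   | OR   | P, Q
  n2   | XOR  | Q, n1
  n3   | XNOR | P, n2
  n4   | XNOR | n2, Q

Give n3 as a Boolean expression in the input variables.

n1 = P OR Q
n2 = Q XOR n1 = Q XOR (P OR Q)
n3 = P XNOR n2 = P XNOR (Q XOR (P OR Q))

P XNOR (Q XOR (P OR Q))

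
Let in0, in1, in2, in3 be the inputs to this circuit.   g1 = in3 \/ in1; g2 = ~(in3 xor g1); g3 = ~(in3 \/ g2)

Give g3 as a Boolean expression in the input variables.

~(in3 \/ (~(in3 xor (in3 \/ in1))))

g1 = in3 \/ in1
g2 = ~(in3 xor g1) = ~(in3 xor (in3 \/ in1))
g3 = ~(in3 \/ g2) = ~(in3 \/ (~(in3 xor (in3 \/ in1))))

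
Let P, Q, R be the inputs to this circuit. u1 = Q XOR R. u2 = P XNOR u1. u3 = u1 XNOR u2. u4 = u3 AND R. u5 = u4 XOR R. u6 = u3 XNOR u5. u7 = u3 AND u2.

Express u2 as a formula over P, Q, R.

u1 = Q XOR R
u2 = P XNOR u1 = P XNOR (Q XOR R)

P XNOR (Q XOR R)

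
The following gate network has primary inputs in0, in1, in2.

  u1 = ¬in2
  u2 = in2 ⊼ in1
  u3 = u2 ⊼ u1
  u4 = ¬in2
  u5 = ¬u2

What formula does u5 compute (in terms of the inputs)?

u2 = in2 ⊼ in1
u5 = ¬u2 = ¬(in2 ⊼ in1)

¬(in2 ⊼ in1)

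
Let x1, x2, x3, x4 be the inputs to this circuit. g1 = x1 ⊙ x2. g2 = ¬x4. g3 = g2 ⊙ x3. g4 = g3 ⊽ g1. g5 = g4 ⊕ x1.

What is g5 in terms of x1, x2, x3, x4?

g1 = x1 ⊙ x2
g2 = ¬x4
g3 = g2 ⊙ x3 = ¬x4 ⊙ x3
g4 = g3 ⊽ g1 = (¬x4 ⊙ x3) ⊽ (x1 ⊙ x2)
g5 = g4 ⊕ x1 = ((¬x4 ⊙ x3) ⊽ (x1 ⊙ x2)) ⊕ x1

((¬x4 ⊙ x3) ⊽ (x1 ⊙ x2)) ⊕ x1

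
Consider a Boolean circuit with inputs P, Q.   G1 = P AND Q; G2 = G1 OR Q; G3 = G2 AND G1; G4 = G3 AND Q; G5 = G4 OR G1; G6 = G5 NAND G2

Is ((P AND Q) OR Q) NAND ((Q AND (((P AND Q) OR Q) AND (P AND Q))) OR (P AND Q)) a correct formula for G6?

Yes

G1 = P AND Q
G2 = G1 OR Q = (P AND Q) OR Q
G3 = G2 AND G1 = ((P AND Q) OR Q) AND (P AND Q)
G4 = G3 AND Q = (((P AND Q) OR Q) AND (P AND Q)) AND Q
G5 = G4 OR G1 = ((((P AND Q) OR Q) AND (P AND Q)) AND Q) OR (P AND Q)
G6 = G5 NAND G2 = (((((P AND Q) OR Q) AND (P AND Q)) AND Q) OR (P AND Q)) NAND ((P AND Q) OR Q)
At P=1, Q=1: circuit gives 0, formula gives 0.
At P=0, Q=0: circuit gives 1, formula gives 1.
Agrees on all 4 inputs.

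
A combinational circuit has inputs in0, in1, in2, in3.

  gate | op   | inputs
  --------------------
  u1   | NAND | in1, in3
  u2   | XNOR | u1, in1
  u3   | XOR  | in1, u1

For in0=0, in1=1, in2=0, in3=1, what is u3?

u1 = 1 NAND 1 = 0
u3 = 1 XOR 0 = 1

1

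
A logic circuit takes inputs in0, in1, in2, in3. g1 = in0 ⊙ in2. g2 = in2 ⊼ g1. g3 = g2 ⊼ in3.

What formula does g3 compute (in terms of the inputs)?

g1 = in0 ⊙ in2
g2 = in2 ⊼ g1 = in2 ⊼ (in0 ⊙ in2)
g3 = g2 ⊼ in3 = (in2 ⊼ (in0 ⊙ in2)) ⊼ in3

(in2 ⊼ (in0 ⊙ in2)) ⊼ in3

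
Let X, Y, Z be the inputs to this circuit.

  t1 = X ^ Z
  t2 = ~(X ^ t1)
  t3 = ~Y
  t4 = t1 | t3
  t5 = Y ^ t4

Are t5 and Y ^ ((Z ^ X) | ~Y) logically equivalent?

t1 = X ^ Z
t3 = ~Y
t4 = t1 | t3 = (X ^ Z) | ~Y
t5 = Y ^ t4 = Y ^ ((X ^ Z) | ~Y)
At X=0, Y=1, Z=1: circuit gives 0, formula gives 0.
At X=0, Y=0, Z=0: circuit gives 1, formula gives 1.
Agrees on all 8 inputs.

Yes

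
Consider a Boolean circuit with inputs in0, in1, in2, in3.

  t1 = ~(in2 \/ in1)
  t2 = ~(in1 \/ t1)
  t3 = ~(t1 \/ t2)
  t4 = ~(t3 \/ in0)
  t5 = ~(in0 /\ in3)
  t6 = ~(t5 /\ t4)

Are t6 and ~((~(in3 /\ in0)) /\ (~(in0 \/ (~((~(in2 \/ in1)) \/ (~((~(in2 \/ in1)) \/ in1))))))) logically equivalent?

t1 = ~(in2 \/ in1)
t2 = ~(in1 \/ t1) = ~(in1 \/ (~(in2 \/ in1)))
t3 = ~(t1 \/ t2) = ~((~(in2 \/ in1)) \/ (~(in1 \/ (~(in2 \/ in1)))))
t4 = ~(t3 \/ in0) = ~((~((~(in2 \/ in1)) \/ (~(in1 \/ (~(in2 \/ in1)))))) \/ in0)
t5 = ~(in0 /\ in3)
t6 = ~(t5 /\ t4) = ~((~(in0 /\ in3)) /\ (~((~((~(in2 \/ in1)) \/ (~(in1 \/ (~(in2 \/ in1)))))) \/ in0)))
At in0=0, in1=0, in2=0, in3=0: circuit gives 0, formula gives 0.
At in0=0, in1=1, in2=0, in3=0: circuit gives 1, formula gives 1.
Agrees on all 16 inputs.

Yes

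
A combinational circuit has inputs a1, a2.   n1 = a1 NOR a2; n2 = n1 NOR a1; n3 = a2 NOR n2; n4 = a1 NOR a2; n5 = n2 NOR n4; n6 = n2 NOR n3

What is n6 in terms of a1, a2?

n1 = a1 NOR a2
n2 = n1 NOR a1 = (a1 NOR a2) NOR a1
n3 = a2 NOR n2 = a2 NOR ((a1 NOR a2) NOR a1)
n6 = n2 NOR n3 = ((a1 NOR a2) NOR a1) NOR (a2 NOR ((a1 NOR a2) NOR a1))

((a1 NOR a2) NOR a1) NOR (a2 NOR ((a1 NOR a2) NOR a1))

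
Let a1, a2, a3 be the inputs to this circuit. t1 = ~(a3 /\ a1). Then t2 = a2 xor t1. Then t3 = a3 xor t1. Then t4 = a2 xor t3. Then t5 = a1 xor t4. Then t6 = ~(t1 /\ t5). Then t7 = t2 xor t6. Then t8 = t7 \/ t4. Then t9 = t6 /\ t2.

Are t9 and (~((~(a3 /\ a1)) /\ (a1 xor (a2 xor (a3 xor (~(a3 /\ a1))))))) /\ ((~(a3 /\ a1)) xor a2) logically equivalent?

t1 = ~(a3 /\ a1)
t2 = a2 xor t1 = a2 xor (~(a3 /\ a1))
t3 = a3 xor t1 = a3 xor (~(a3 /\ a1))
t4 = a2 xor t3 = a2 xor (a3 xor (~(a3 /\ a1)))
t5 = a1 xor t4 = a1 xor (a2 xor (a3 xor (~(a3 /\ a1))))
t6 = ~(t1 /\ t5) = ~((~(a3 /\ a1)) /\ (a1 xor (a2 xor (a3 xor (~(a3 /\ a1))))))
t9 = t6 /\ t2 = (~((~(a3 /\ a1)) /\ (a1 xor (a2 xor (a3 xor (~(a3 /\ a1))))))) /\ (a2 xor (~(a3 /\ a1)))
At a1=0, a2=0, a3=0: circuit gives 0, formula gives 0.
At a1=0, a2=0, a3=1: circuit gives 1, formula gives 1.
Agrees on all 8 inputs.

Yes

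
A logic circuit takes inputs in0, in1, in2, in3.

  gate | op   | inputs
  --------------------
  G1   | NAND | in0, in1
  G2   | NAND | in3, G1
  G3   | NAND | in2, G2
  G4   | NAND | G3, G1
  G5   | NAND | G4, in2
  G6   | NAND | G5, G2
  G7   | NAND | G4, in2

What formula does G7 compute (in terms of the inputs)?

((in2 NAND (in3 NAND (in0 NAND in1))) NAND (in0 NAND in1)) NAND in2

G1 = in0 NAND in1
G2 = in3 NAND G1 = in3 NAND (in0 NAND in1)
G3 = in2 NAND G2 = in2 NAND (in3 NAND (in0 NAND in1))
G4 = G3 NAND G1 = (in2 NAND (in3 NAND (in0 NAND in1))) NAND (in0 NAND in1)
G7 = G4 NAND in2 = ((in2 NAND (in3 NAND (in0 NAND in1))) NAND (in0 NAND in1)) NAND in2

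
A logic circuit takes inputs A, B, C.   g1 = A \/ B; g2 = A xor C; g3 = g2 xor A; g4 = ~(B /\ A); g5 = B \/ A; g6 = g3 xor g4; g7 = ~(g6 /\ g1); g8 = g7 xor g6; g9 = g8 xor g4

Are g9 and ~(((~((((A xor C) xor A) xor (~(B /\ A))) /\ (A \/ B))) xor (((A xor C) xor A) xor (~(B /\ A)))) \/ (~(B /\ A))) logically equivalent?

No

g1 = A \/ B
g2 = A xor C
g3 = g2 xor A = (A xor C) xor A
g4 = ~(B /\ A)
g6 = g3 xor g4 = ((A xor C) xor A) xor (~(B /\ A))
g7 = ~(g6 /\ g1) = ~((((A xor C) xor A) xor (~(B /\ A))) /\ (A \/ B))
g8 = g7 xor g6 = (~((((A xor C) xor A) xor (~(B /\ A))) /\ (A \/ B))) xor (((A xor C) xor A) xor (~(B /\ A)))
g9 = g8 xor g4 = ((~((((A xor C) xor A) xor (~(B /\ A))) /\ (A \/ B))) xor (((A xor C) xor A) xor (~(B /\ A)))) xor (~(B /\ A))
At A=0, B=0, C=0: circuit gives 1, formula gives 0.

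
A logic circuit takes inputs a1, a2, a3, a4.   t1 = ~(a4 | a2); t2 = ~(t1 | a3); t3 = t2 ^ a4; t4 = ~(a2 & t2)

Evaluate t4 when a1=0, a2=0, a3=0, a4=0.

t1 = ~(0 | 0) = 1
t2 = ~(1 | 0) = 0
t4 = ~(0 & 0) = 1

1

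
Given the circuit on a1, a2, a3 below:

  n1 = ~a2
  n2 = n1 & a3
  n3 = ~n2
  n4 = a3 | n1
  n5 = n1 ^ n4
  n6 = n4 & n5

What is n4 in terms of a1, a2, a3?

n1 = ~a2
n4 = a3 | n1 = a3 | ~a2

a3 | ~a2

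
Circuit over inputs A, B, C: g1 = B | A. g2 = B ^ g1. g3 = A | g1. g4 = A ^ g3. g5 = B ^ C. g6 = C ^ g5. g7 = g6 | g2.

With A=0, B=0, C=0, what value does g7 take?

0

g1 = 0 | 0 = 0
g2 = 0 ^ 0 = 0
g5 = 0 ^ 0 = 0
g6 = 0 ^ 0 = 0
g7 = 0 | 0 = 0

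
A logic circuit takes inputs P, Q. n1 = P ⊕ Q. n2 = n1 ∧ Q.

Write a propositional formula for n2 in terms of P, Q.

(P ⊕ Q) ∧ Q

n1 = P ⊕ Q
n2 = n1 ∧ Q = (P ⊕ Q) ∧ Q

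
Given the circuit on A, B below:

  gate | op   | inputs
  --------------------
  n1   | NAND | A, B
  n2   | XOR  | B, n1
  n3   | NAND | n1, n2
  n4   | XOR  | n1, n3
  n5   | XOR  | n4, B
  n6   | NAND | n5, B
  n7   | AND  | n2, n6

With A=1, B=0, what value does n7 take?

n1 = 1 NAND 0 = 1
n2 = 0 XOR 1 = 1
n3 = 1 NAND 1 = 0
n4 = 1 XOR 0 = 1
n5 = 1 XOR 0 = 1
n6 = 1 NAND 0 = 1
n7 = 1 AND 1 = 1

1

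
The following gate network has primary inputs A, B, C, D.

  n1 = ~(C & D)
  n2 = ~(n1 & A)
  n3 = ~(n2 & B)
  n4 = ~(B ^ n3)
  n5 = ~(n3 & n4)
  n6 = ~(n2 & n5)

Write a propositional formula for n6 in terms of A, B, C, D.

~((~((~(C & D)) & A)) & (~((~((~((~(C & D)) & A)) & B)) & (~(B ^ (~((~((~(C & D)) & A)) & B)))))))

n1 = ~(C & D)
n2 = ~(n1 & A) = ~((~(C & D)) & A)
n3 = ~(n2 & B) = ~((~((~(C & D)) & A)) & B)
n4 = ~(B ^ n3) = ~(B ^ (~((~((~(C & D)) & A)) & B)))
n5 = ~(n3 & n4) = ~((~((~((~(C & D)) & A)) & B)) & (~(B ^ (~((~((~(C & D)) & A)) & B)))))
n6 = ~(n2 & n5) = ~((~((~(C & D)) & A)) & (~((~((~((~(C & D)) & A)) & B)) & (~(B ^ (~((~((~(C & D)) & A)) & B)))))))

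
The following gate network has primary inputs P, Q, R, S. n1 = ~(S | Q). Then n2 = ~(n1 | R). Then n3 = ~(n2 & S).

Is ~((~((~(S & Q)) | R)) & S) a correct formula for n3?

n1 = ~(S | Q)
n2 = ~(n1 | R) = ~((~(S | Q)) | R)
n3 = ~(n2 & S) = ~((~((~(S | Q)) | R)) & S)
At P=0, Q=0, R=0, S=1: circuit gives 0, formula gives 1.

No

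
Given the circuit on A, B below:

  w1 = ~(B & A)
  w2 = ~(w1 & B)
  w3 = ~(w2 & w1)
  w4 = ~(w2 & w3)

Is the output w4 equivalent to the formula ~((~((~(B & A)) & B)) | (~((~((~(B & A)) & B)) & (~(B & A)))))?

w1 = ~(B & A)
w2 = ~(w1 & B) = ~((~(B & A)) & B)
w3 = ~(w2 & w1) = ~((~((~(B & A)) & B)) & (~(B & A)))
w4 = ~(w2 & w3) = ~((~((~(B & A)) & B)) & (~((~((~(B & A)) & B)) & (~(B & A)))))
At A=0, B=0: circuit gives 1, formula gives 0.

No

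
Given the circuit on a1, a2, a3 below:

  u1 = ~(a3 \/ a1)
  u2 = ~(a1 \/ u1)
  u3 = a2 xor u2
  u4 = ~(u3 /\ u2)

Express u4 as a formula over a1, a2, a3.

u1 = ~(a3 \/ a1)
u2 = ~(a1 \/ u1) = ~(a1 \/ (~(a3 \/ a1)))
u3 = a2 xor u2 = a2 xor (~(a1 \/ (~(a3 \/ a1))))
u4 = ~(u3 /\ u2) = ~((a2 xor (~(a1 \/ (~(a3 \/ a1))))) /\ (~(a1 \/ (~(a3 \/ a1)))))

~((a2 xor (~(a1 \/ (~(a3 \/ a1))))) /\ (~(a1 \/ (~(a3 \/ a1)))))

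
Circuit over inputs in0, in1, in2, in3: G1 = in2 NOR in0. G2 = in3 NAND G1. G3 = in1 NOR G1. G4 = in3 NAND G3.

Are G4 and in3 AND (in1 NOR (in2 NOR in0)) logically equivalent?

G1 = in2 NOR in0
G3 = in1 NOR G1 = in1 NOR (in2 NOR in0)
G4 = in3 NAND G3 = in3 NAND (in1 NOR (in2 NOR in0))
At in0=0, in1=0, in2=0, in3=0: circuit gives 1, formula gives 0.

No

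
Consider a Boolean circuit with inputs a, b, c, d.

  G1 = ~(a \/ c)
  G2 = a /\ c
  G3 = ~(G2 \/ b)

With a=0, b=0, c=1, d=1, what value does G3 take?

G2 = 0 /\ 1 = 0
G3 = ~(0 \/ 0) = 1

1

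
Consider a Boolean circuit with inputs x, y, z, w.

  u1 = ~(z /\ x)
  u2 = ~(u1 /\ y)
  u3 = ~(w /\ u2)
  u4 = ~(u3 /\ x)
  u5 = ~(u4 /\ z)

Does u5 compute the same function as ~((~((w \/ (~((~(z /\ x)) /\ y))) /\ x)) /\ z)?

u1 = ~(z /\ x)
u2 = ~(u1 /\ y) = ~((~(z /\ x)) /\ y)
u3 = ~(w /\ u2) = ~(w /\ (~((~(z /\ x)) /\ y)))
u4 = ~(u3 /\ x) = ~((~(w /\ (~((~(z /\ x)) /\ y)))) /\ x)
u5 = ~(u4 /\ z) = ~((~((~(w /\ (~((~(z /\ x)) /\ y)))) /\ x)) /\ z)
At x=1, y=0, z=1, w=1: circuit gives 0, formula gives 1.

No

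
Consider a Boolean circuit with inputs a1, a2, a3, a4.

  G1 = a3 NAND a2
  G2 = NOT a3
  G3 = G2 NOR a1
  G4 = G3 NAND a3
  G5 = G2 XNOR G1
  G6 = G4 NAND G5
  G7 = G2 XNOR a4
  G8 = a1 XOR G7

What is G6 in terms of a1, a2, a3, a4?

((NOT a3 NOR a1) NAND a3) NAND (NOT a3 XNOR (a3 NAND a2))

G1 = a3 NAND a2
G2 = NOT a3
G3 = G2 NOR a1 = NOT a3 NOR a1
G4 = G3 NAND a3 = (NOT a3 NOR a1) NAND a3
G5 = G2 XNOR G1 = NOT a3 XNOR (a3 NAND a2)
G6 = G4 NAND G5 = ((NOT a3 NOR a1) NAND a3) NAND (NOT a3 XNOR (a3 NAND a2))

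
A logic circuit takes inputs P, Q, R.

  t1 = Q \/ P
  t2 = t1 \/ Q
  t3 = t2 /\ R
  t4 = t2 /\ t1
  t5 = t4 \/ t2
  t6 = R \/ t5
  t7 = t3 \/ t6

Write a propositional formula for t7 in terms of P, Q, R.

(((Q \/ P) \/ Q) /\ R) \/ (R \/ ((((Q \/ P) \/ Q) /\ (Q \/ P)) \/ ((Q \/ P) \/ Q)))

t1 = Q \/ P
t2 = t1 \/ Q = (Q \/ P) \/ Q
t3 = t2 /\ R = ((Q \/ P) \/ Q) /\ R
t4 = t2 /\ t1 = ((Q \/ P) \/ Q) /\ (Q \/ P)
t5 = t4 \/ t2 = (((Q \/ P) \/ Q) /\ (Q \/ P)) \/ ((Q \/ P) \/ Q)
t6 = R \/ t5 = R \/ ((((Q \/ P) \/ Q) /\ (Q \/ P)) \/ ((Q \/ P) \/ Q))
t7 = t3 \/ t6 = (((Q \/ P) \/ Q) /\ R) \/ (R \/ ((((Q \/ P) \/ Q) /\ (Q \/ P)) \/ ((Q \/ P) \/ Q)))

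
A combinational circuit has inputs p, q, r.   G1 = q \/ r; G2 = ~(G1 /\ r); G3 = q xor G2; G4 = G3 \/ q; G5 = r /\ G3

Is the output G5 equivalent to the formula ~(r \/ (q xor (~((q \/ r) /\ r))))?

G1 = q \/ r
G2 = ~(G1 /\ r) = ~((q \/ r) /\ r)
G3 = q xor G2 = q xor (~((q \/ r) /\ r))
G5 = r /\ G3 = r /\ (q xor (~((q \/ r) /\ r)))
At p=0, q=1, r=0: circuit gives 0, formula gives 1.

No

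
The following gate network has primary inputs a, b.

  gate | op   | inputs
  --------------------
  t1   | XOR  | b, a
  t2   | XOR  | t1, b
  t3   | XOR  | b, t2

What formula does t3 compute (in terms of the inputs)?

b XOR ((b XOR a) XOR b)

t1 = b XOR a
t2 = t1 XOR b = (b XOR a) XOR b
t3 = b XOR t2 = b XOR ((b XOR a) XOR b)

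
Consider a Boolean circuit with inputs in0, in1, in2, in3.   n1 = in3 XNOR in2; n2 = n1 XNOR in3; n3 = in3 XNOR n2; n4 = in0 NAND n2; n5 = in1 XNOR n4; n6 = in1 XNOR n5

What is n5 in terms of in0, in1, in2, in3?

in1 XNOR (in0 NAND ((in3 XNOR in2) XNOR in3))

n1 = in3 XNOR in2
n2 = n1 XNOR in3 = (in3 XNOR in2) XNOR in3
n4 = in0 NAND n2 = in0 NAND ((in3 XNOR in2) XNOR in3)
n5 = in1 XNOR n4 = in1 XNOR (in0 NAND ((in3 XNOR in2) XNOR in3))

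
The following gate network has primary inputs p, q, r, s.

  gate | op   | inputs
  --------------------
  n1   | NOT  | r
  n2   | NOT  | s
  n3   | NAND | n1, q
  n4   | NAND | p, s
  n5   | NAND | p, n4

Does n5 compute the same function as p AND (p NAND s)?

n4 = p NAND s
n5 = p NAND n4 = p NAND (p NAND s)
At p=0, q=0, r=0, s=0: circuit gives 1, formula gives 0.

No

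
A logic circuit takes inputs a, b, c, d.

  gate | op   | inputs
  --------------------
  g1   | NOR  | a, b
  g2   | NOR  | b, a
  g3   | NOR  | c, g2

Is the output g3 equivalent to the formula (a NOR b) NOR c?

g2 = b NOR a
g3 = c NOR g2 = c NOR (b NOR a)
At a=0, b=0, c=0, d=0: circuit gives 0, formula gives 0.
At a=0, b=1, c=0, d=0: circuit gives 1, formula gives 1.
Agrees on all 16 inputs.

Yes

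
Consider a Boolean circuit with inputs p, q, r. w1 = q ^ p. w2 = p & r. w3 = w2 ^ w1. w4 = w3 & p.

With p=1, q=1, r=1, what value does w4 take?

w1 = 1 ^ 1 = 0
w2 = 1 & 1 = 1
w3 = 1 ^ 0 = 1
w4 = 1 & 1 = 1

1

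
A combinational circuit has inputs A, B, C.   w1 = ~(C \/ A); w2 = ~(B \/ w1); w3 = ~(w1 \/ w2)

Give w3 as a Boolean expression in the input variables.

~((~(C \/ A)) \/ (~(B \/ (~(C \/ A)))))

w1 = ~(C \/ A)
w2 = ~(B \/ w1) = ~(B \/ (~(C \/ A)))
w3 = ~(w1 \/ w2) = ~((~(C \/ A)) \/ (~(B \/ (~(C \/ A)))))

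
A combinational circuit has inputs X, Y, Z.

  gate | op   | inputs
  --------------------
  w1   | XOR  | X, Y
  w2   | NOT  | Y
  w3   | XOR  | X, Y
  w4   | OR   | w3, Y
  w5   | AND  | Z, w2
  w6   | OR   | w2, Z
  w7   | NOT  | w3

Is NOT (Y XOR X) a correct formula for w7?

w3 = X XOR Y
w7 = NOT w3 = NOT (X XOR Y)
At X=0, Y=1, Z=0: circuit gives 0, formula gives 0.
At X=0, Y=0, Z=0: circuit gives 1, formula gives 1.
Agrees on all 8 inputs.

Yes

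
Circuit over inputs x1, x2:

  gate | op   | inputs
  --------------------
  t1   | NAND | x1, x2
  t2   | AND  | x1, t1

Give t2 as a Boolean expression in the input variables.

x1 AND (x1 NAND x2)

t1 = x1 NAND x2
t2 = x1 AND t1 = x1 AND (x1 NAND x2)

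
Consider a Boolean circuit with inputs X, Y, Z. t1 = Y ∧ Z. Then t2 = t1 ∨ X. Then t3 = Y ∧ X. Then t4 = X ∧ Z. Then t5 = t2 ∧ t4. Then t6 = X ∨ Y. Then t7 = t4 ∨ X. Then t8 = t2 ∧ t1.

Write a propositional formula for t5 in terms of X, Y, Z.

t1 = Y ∧ Z
t2 = t1 ∨ X = (Y ∧ Z) ∨ X
t4 = X ∧ Z
t5 = t2 ∧ t4 = ((Y ∧ Z) ∨ X) ∧ (X ∧ Z)

((Y ∧ Z) ∨ X) ∧ (X ∧ Z)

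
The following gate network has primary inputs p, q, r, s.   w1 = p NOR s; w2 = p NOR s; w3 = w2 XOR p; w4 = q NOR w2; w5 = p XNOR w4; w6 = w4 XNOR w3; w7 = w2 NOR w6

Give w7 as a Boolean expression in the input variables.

(p NOR s) NOR ((q NOR (p NOR s)) XNOR ((p NOR s) XOR p))

w2 = p NOR s
w3 = w2 XOR p = (p NOR s) XOR p
w4 = q NOR w2 = q NOR (p NOR s)
w6 = w4 XNOR w3 = (q NOR (p NOR s)) XNOR ((p NOR s) XOR p)
w7 = w2 NOR w6 = (p NOR s) NOR ((q NOR (p NOR s)) XNOR ((p NOR s) XOR p))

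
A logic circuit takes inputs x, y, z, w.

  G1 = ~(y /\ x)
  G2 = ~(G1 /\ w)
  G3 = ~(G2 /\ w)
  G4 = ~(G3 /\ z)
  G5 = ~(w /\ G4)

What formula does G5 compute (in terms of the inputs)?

G1 = ~(y /\ x)
G2 = ~(G1 /\ w) = ~((~(y /\ x)) /\ w)
G3 = ~(G2 /\ w) = ~((~((~(y /\ x)) /\ w)) /\ w)
G4 = ~(G3 /\ z) = ~((~((~((~(y /\ x)) /\ w)) /\ w)) /\ z)
G5 = ~(w /\ G4) = ~(w /\ (~((~((~((~(y /\ x)) /\ w)) /\ w)) /\ z)))

~(w /\ (~((~((~((~(y /\ x)) /\ w)) /\ w)) /\ z)))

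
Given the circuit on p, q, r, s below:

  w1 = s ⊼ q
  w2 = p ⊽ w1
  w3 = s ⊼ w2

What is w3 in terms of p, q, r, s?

s ⊼ (p ⊽ (s ⊼ q))

w1 = s ⊼ q
w2 = p ⊽ w1 = p ⊽ (s ⊼ q)
w3 = s ⊼ w2 = s ⊼ (p ⊽ (s ⊼ q))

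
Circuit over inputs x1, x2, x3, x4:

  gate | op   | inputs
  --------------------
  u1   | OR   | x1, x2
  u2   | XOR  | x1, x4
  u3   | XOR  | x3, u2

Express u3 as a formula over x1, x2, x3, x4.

u2 = x1 XOR x4
u3 = x3 XOR u2 = x3 XOR (x1 XOR x4)

x3 XOR (x1 XOR x4)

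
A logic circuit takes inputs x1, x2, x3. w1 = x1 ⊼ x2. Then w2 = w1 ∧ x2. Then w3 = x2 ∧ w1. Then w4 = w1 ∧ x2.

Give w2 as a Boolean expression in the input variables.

w1 = x1 ⊼ x2
w2 = w1 ∧ x2 = (x1 ⊼ x2) ∧ x2

(x1 ⊼ x2) ∧ x2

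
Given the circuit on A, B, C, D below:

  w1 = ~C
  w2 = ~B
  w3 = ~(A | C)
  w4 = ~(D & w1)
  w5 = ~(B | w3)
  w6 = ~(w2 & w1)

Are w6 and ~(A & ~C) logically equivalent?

No

w1 = ~C
w2 = ~B
w6 = ~(w2 & w1) = ~(~B & ~C)
At A=0, B=0, C=0, D=0: circuit gives 0, formula gives 1.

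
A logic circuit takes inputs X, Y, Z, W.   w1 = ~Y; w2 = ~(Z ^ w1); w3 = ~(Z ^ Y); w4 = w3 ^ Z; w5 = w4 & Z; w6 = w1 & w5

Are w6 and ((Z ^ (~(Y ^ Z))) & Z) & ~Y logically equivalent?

Yes

w1 = ~Y
w3 = ~(Z ^ Y)
w4 = w3 ^ Z = (~(Z ^ Y)) ^ Z
w5 = w4 & Z = ((~(Z ^ Y)) ^ Z) & Z
w6 = w1 & w5 = ~Y & (((~(Z ^ Y)) ^ Z) & Z)
At X=0, Y=0, Z=0, W=0: circuit gives 0, formula gives 0.
At X=0, Y=0, Z=1, W=0: circuit gives 1, formula gives 1.
Agrees on all 16 inputs.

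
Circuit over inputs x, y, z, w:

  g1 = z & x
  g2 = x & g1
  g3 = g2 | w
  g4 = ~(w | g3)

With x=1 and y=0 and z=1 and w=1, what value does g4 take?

g1 = 1 & 1 = 1
g2 = 1 & 1 = 1
g3 = 1 | 1 = 1
g4 = ~(1 | 1) = 0

0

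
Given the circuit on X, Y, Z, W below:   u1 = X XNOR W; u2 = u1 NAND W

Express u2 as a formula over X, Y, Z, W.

u1 = X XNOR W
u2 = u1 NAND W = (X XNOR W) NAND W

(X XNOR W) NAND W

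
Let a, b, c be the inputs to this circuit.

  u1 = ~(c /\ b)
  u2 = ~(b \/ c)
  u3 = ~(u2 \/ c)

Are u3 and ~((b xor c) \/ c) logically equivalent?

u2 = ~(b \/ c)
u3 = ~(u2 \/ c) = ~((~(b \/ c)) \/ c)
At a=0, b=0, c=0: circuit gives 0, formula gives 1.

No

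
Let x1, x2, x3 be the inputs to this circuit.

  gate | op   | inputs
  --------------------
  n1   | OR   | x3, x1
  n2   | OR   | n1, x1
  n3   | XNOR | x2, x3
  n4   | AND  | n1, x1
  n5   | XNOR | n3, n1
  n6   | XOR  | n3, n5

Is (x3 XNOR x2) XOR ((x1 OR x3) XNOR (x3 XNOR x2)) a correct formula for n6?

Yes

n1 = x3 OR x1
n3 = x2 XNOR x3
n5 = n3 XNOR n1 = (x2 XNOR x3) XNOR (x3 OR x1)
n6 = n3 XOR n5 = (x2 XNOR x3) XOR ((x2 XNOR x3) XNOR (x3 OR x1))
At x1=0, x2=0, x3=1: circuit gives 0, formula gives 0.
At x1=0, x2=0, x3=0: circuit gives 1, formula gives 1.
Agrees on all 8 inputs.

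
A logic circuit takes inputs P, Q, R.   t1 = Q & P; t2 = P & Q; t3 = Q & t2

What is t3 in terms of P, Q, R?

t2 = P & Q
t3 = Q & t2 = Q & (P & Q)

Q & (P & Q)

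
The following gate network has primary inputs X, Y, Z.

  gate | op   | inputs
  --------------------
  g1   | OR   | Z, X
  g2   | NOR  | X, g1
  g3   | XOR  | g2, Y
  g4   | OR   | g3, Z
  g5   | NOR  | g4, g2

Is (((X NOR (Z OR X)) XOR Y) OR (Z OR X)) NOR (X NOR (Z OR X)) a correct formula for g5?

g1 = Z OR X
g2 = X NOR g1 = X NOR (Z OR X)
g3 = g2 XOR Y = (X NOR (Z OR X)) XOR Y
g4 = g3 OR Z = ((X NOR (Z OR X)) XOR Y) OR Z
g5 = g4 NOR g2 = (((X NOR (Z OR X)) XOR Y) OR Z) NOR (X NOR (Z OR X))
At X=1, Y=0, Z=0: circuit gives 1, formula gives 0.

No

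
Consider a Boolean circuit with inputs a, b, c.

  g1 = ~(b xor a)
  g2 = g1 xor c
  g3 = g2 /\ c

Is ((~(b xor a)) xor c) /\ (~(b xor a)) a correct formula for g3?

No

g1 = ~(b xor a)
g2 = g1 xor c = (~(b xor a)) xor c
g3 = g2 /\ c = ((~(b xor a)) xor c) /\ c
At a=0, b=0, c=0: circuit gives 0, formula gives 1.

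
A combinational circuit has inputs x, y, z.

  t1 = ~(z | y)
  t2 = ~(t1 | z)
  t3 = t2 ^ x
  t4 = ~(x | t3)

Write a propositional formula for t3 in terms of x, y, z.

(~((~(z | y)) | z)) ^ x

t1 = ~(z | y)
t2 = ~(t1 | z) = ~((~(z | y)) | z)
t3 = t2 ^ x = (~((~(z | y)) | z)) ^ x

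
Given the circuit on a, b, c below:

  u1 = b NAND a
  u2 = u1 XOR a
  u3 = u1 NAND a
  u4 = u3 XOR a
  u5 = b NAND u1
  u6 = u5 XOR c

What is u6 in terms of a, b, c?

(b NAND (b NAND a)) XOR c

u1 = b NAND a
u5 = b NAND u1 = b NAND (b NAND a)
u6 = u5 XOR c = (b NAND (b NAND a)) XOR c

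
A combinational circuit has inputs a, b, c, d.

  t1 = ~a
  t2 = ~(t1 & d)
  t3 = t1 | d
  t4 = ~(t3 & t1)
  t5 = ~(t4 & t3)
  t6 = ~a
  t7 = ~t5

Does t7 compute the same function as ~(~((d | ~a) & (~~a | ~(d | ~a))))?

t1 = ~a
t3 = t1 | d = ~a | d
t4 = ~(t3 & t1) = ~((~a | d) & ~a)
t5 = ~(t4 & t3) = ~((~((~a | d) & ~a)) & (~a | d))
t7 = ~t5 = ~(~((~((~a | d) & ~a)) & (~a | d)))
At a=0, b=0, c=0, d=0: circuit gives 0, formula gives 0.
At a=1, b=0, c=0, d=1: circuit gives 1, formula gives 1.
Agrees on all 16 inputs.

Yes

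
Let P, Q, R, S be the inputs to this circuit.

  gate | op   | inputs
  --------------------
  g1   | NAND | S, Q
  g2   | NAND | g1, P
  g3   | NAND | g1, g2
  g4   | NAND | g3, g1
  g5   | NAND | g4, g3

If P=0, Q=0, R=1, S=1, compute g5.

1

g1 = 1 NAND 0 = 1
g2 = 1 NAND 0 = 1
g3 = 1 NAND 1 = 0
g4 = 0 NAND 1 = 1
g5 = 1 NAND 0 = 1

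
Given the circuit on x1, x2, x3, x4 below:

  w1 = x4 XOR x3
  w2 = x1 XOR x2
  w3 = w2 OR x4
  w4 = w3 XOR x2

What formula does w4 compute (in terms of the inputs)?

((x1 XOR x2) OR x4) XOR x2

w2 = x1 XOR x2
w3 = w2 OR x4 = (x1 XOR x2) OR x4
w4 = w3 XOR x2 = ((x1 XOR x2) OR x4) XOR x2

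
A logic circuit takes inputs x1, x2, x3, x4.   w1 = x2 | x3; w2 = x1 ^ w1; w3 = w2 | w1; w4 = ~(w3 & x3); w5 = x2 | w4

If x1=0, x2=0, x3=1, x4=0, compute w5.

0

w1 = 0 | 1 = 1
w2 = 0 ^ 1 = 1
w3 = 1 | 1 = 1
w4 = ~(1 & 1) = 0
w5 = 0 | 0 = 0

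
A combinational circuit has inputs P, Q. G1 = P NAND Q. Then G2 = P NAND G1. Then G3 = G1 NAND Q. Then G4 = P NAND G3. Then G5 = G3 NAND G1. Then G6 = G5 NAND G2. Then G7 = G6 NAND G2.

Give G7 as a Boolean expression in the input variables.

G1 = P NAND Q
G2 = P NAND G1 = P NAND (P NAND Q)
G3 = G1 NAND Q = (P NAND Q) NAND Q
G5 = G3 NAND G1 = ((P NAND Q) NAND Q) NAND (P NAND Q)
G6 = G5 NAND G2 = (((P NAND Q) NAND Q) NAND (P NAND Q)) NAND (P NAND (P NAND Q))
G7 = G6 NAND G2 = ((((P NAND Q) NAND Q) NAND (P NAND Q)) NAND (P NAND (P NAND Q))) NAND (P NAND (P NAND Q))

((((P NAND Q) NAND Q) NAND (P NAND Q)) NAND (P NAND (P NAND Q))) NAND (P NAND (P NAND Q))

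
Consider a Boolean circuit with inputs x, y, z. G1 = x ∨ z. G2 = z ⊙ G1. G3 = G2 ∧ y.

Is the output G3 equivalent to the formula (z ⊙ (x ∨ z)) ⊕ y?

No

G1 = x ∨ z
G2 = z ⊙ G1 = z ⊙ (x ∨ z)
G3 = G2 ∧ y = (z ⊙ (x ∨ z)) ∧ y
At x=0, y=0, z=0: circuit gives 0, formula gives 1.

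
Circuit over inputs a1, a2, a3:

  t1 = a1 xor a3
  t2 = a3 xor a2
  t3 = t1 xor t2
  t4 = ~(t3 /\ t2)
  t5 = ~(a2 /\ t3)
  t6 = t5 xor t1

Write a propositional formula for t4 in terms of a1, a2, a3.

~(((a1 xor a3) xor (a3 xor a2)) /\ (a3 xor a2))

t1 = a1 xor a3
t2 = a3 xor a2
t3 = t1 xor t2 = (a1 xor a3) xor (a3 xor a2)
t4 = ~(t3 /\ t2) = ~(((a1 xor a3) xor (a3 xor a2)) /\ (a3 xor a2))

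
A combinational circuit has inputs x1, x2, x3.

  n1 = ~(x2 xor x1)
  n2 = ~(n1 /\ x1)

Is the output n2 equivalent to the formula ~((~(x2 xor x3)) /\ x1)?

No

n1 = ~(x2 xor x1)
n2 = ~(n1 /\ x1) = ~((~(x2 xor x1)) /\ x1)
At x1=1, x2=0, x3=0: circuit gives 1, formula gives 0.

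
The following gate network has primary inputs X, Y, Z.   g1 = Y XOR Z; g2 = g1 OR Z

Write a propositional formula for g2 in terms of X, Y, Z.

(Y XOR Z) OR Z

g1 = Y XOR Z
g2 = g1 OR Z = (Y XOR Z) OR Z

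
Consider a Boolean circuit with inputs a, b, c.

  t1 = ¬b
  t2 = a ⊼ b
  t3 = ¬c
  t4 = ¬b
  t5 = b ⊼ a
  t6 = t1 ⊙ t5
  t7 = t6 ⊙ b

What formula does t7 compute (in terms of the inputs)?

t1 = ¬b
t5 = b ⊼ a
t6 = t1 ⊙ t5 = ¬b ⊙ (b ⊼ a)
t7 = t6 ⊙ b = (¬b ⊙ (b ⊼ a)) ⊙ b

(¬b ⊙ (b ⊼ a)) ⊙ b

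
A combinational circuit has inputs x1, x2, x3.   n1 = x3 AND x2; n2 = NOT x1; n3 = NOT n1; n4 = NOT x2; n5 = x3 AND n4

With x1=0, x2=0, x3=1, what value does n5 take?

1

n4 = NOT 0 = 1
n5 = 1 AND 1 = 1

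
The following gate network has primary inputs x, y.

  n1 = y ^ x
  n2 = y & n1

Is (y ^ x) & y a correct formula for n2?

n1 = y ^ x
n2 = y & n1 = y & (y ^ x)
At x=0, y=0: circuit gives 0, formula gives 0.
At x=0, y=1: circuit gives 1, formula gives 1.
Agrees on all 4 inputs.

Yes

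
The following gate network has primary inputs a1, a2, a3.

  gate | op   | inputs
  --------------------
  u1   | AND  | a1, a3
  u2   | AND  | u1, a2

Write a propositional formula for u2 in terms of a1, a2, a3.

u1 = a1 AND a3
u2 = u1 AND a2 = (a1 AND a3) AND a2

(a1 AND a3) AND a2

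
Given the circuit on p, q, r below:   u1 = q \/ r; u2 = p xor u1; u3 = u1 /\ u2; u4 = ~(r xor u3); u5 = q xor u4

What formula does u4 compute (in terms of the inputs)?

~(r xor ((q \/ r) /\ (p xor (q \/ r))))

u1 = q \/ r
u2 = p xor u1 = p xor (q \/ r)
u3 = u1 /\ u2 = (q \/ r) /\ (p xor (q \/ r))
u4 = ~(r xor u3) = ~(r xor ((q \/ r) /\ (p xor (q \/ r))))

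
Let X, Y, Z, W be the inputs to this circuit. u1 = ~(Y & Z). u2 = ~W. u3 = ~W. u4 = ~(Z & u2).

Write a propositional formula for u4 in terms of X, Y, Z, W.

u2 = ~W
u4 = ~(Z & u2) = ~(Z & ~W)

~(Z & ~W)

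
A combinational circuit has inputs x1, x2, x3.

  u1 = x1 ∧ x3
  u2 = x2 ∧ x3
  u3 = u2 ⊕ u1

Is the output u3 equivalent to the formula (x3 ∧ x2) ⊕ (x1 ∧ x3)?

Yes

u1 = x1 ∧ x3
u2 = x2 ∧ x3
u3 = u2 ⊕ u1 = (x2 ∧ x3) ⊕ (x1 ∧ x3)
At x1=0, x2=0, x3=0: circuit gives 0, formula gives 0.
At x1=0, x2=1, x3=1: circuit gives 1, formula gives 1.
Agrees on all 8 inputs.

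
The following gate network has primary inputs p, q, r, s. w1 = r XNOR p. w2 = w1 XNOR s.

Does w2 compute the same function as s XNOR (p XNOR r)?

w1 = r XNOR p
w2 = w1 XNOR s = (r XNOR p) XNOR s
At p=0, q=0, r=0, s=0: circuit gives 0, formula gives 0.
At p=0, q=0, r=0, s=1: circuit gives 1, formula gives 1.
Agrees on all 16 inputs.

Yes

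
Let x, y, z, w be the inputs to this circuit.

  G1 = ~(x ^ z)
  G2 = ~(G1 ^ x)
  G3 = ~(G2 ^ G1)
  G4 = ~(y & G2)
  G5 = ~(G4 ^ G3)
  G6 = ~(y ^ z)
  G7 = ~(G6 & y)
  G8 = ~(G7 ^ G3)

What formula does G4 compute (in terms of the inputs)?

~(y & (~((~(x ^ z)) ^ x)))

G1 = ~(x ^ z)
G2 = ~(G1 ^ x) = ~((~(x ^ z)) ^ x)
G4 = ~(y & G2) = ~(y & (~((~(x ^ z)) ^ x)))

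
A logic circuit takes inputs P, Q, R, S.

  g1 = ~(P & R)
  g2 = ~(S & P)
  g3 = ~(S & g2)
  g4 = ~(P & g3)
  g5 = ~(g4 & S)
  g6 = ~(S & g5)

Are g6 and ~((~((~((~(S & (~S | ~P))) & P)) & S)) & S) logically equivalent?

Yes

g2 = ~(S & P)
g3 = ~(S & g2) = ~(S & (~(S & P)))
g4 = ~(P & g3) = ~(P & (~(S & (~(S & P)))))
g5 = ~(g4 & S) = ~((~(P & (~(S & (~(S & P)))))) & S)
g6 = ~(S & g5) = ~(S & (~((~(P & (~(S & (~(S & P)))))) & S)))
At P=1, Q=0, R=0, S=1: circuit gives 0, formula gives 0.
At P=0, Q=0, R=0, S=0: circuit gives 1, formula gives 1.
Agrees on all 16 inputs.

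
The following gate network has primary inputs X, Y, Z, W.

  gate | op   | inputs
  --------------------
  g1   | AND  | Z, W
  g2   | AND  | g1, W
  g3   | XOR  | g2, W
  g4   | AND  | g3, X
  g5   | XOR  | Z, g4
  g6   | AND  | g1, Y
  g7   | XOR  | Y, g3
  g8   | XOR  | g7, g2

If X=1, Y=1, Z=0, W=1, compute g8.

0

g1 = 0 AND 1 = 0
g2 = 0 AND 1 = 0
g3 = 0 XOR 1 = 1
g7 = 1 XOR 1 = 0
g8 = 0 XOR 0 = 0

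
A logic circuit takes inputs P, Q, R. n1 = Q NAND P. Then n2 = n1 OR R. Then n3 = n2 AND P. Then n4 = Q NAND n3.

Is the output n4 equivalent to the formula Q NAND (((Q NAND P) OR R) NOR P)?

n1 = Q NAND P
n2 = n1 OR R = (Q NAND P) OR R
n3 = n2 AND P = ((Q NAND P) OR R) AND P
n4 = Q NAND n3 = Q NAND (((Q NAND P) OR R) AND P)
At P=1, Q=1, R=1: circuit gives 0, formula gives 1.

No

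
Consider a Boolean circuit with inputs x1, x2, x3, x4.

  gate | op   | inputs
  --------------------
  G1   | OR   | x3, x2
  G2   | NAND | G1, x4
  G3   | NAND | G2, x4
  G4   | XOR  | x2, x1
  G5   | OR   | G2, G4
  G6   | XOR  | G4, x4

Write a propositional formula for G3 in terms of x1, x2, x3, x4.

G1 = x3 OR x2
G2 = G1 NAND x4 = (x3 OR x2) NAND x4
G3 = G2 NAND x4 = ((x3 OR x2) NAND x4) NAND x4

((x3 OR x2) NAND x4) NAND x4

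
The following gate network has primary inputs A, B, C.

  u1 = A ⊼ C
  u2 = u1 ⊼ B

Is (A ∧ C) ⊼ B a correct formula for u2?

No

u1 = A ⊼ C
u2 = u1 ⊼ B = (A ⊼ C) ⊼ B
At A=0, B=1, C=0: circuit gives 0, formula gives 1.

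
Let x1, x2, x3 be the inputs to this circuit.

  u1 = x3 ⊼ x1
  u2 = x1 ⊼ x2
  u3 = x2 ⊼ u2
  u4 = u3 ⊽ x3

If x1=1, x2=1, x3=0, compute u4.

u2 = 1 ⊼ 1 = 0
u3 = 1 ⊼ 0 = 1
u4 = 1 ⊽ 0 = 0

0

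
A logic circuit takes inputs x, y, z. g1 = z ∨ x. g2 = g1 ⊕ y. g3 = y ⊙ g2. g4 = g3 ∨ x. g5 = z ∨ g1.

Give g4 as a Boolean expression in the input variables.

(y ⊙ ((z ∨ x) ⊕ y)) ∨ x

g1 = z ∨ x
g2 = g1 ⊕ y = (z ∨ x) ⊕ y
g3 = y ⊙ g2 = y ⊙ ((z ∨ x) ⊕ y)
g4 = g3 ∨ x = (y ⊙ ((z ∨ x) ⊕ y)) ∨ x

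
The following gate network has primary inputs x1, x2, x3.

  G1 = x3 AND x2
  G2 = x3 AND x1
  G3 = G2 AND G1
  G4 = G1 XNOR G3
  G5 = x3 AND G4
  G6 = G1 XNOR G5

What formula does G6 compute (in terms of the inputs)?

(x3 AND x2) XNOR (x3 AND ((x3 AND x2) XNOR ((x3 AND x1) AND (x3 AND x2))))

G1 = x3 AND x2
G2 = x3 AND x1
G3 = G2 AND G1 = (x3 AND x1) AND (x3 AND x2)
G4 = G1 XNOR G3 = (x3 AND x2) XNOR ((x3 AND x1) AND (x3 AND x2))
G5 = x3 AND G4 = x3 AND ((x3 AND x2) XNOR ((x3 AND x1) AND (x3 AND x2)))
G6 = G1 XNOR G5 = (x3 AND x2) XNOR (x3 AND ((x3 AND x2) XNOR ((x3 AND x1) AND (x3 AND x2))))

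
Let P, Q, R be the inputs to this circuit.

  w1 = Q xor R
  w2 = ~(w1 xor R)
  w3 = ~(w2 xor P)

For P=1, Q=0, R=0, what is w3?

w1 = 0 xor 0 = 0
w2 = ~(0 xor 0) = 1
w3 = ~(1 xor 1) = 1

1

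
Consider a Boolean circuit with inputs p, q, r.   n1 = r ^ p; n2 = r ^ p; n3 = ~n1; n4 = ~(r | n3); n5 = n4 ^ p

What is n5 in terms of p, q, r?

n1 = r ^ p
n3 = ~n1 = ~(r ^ p)
n4 = ~(r | n3) = ~(r | ~(r ^ p))
n5 = n4 ^ p = (~(r | ~(r ^ p))) ^ p

(~(r | ~(r ^ p))) ^ p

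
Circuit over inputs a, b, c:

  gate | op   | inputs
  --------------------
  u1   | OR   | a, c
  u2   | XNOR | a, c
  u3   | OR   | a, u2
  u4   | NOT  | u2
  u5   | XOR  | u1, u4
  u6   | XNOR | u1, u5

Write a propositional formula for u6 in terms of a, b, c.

(a OR c) XNOR ((a OR c) XOR NOT (a XNOR c))

u1 = a OR c
u2 = a XNOR c
u4 = NOT u2 = NOT (a XNOR c)
u5 = u1 XOR u4 = (a OR c) XOR NOT (a XNOR c)
u6 = u1 XNOR u5 = (a OR c) XNOR ((a OR c) XOR NOT (a XNOR c))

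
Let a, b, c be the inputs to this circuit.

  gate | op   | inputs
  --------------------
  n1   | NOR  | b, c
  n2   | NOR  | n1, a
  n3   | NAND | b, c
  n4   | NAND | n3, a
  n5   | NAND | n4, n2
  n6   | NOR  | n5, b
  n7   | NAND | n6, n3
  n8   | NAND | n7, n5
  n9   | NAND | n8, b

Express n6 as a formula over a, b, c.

(((b NAND c) NAND a) NAND ((b NOR c) NOR a)) NOR b

n1 = b NOR c
n2 = n1 NOR a = (b NOR c) NOR a
n3 = b NAND c
n4 = n3 NAND a = (b NAND c) NAND a
n5 = n4 NAND n2 = ((b NAND c) NAND a) NAND ((b NOR c) NOR a)
n6 = n5 NOR b = (((b NAND c) NAND a) NAND ((b NOR c) NOR a)) NOR b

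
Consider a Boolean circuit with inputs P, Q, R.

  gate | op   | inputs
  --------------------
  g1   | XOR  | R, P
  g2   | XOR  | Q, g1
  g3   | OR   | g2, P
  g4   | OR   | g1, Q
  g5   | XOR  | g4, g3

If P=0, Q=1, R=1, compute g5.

g1 = 1 XOR 0 = 1
g2 = 1 XOR 1 = 0
g3 = 0 OR 0 = 0
g4 = 1 OR 1 = 1
g5 = 1 XOR 0 = 1

1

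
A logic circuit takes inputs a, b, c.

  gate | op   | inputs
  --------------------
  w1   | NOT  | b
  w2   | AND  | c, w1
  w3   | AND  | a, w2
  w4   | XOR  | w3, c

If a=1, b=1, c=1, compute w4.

1

w1 = NOT 1 = 0
w2 = 1 AND 0 = 0
w3 = 1 AND 0 = 0
w4 = 0 XOR 1 = 1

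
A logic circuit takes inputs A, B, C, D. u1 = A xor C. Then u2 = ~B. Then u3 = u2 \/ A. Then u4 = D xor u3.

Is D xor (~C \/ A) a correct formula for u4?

No

u2 = ~B
u3 = u2 \/ A = ~B \/ A
u4 = D xor u3 = D xor (~B \/ A)
At A=0, B=0, C=1, D=0: circuit gives 1, formula gives 0.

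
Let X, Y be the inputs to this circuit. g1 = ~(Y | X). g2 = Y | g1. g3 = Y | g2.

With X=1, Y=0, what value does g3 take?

0

g1 = ~(0 | 1) = 0
g2 = 0 | 0 = 0
g3 = 0 | 0 = 0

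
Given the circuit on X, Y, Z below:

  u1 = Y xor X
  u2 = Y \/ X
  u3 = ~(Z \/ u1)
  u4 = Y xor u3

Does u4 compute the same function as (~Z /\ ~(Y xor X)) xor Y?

Yes

u1 = Y xor X
u3 = ~(Z \/ u1) = ~(Z \/ (Y xor X))
u4 = Y xor u3 = Y xor (~(Z \/ (Y xor X)))
At X=0, Y=0, Z=1: circuit gives 0, formula gives 0.
At X=0, Y=0, Z=0: circuit gives 1, formula gives 1.
Agrees on all 8 inputs.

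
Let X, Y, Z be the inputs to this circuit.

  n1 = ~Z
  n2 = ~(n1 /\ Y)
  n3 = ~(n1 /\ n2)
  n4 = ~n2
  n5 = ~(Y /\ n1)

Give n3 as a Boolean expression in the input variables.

~(~Z /\ (~(~Z /\ Y)))

n1 = ~Z
n2 = ~(n1 /\ Y) = ~(~Z /\ Y)
n3 = ~(n1 /\ n2) = ~(~Z /\ (~(~Z /\ Y)))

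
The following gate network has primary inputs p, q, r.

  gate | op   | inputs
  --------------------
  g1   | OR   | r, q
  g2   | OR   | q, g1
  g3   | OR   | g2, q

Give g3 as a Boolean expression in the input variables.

g1 = r OR q
g2 = q OR g1 = q OR (r OR q)
g3 = g2 OR q = (q OR (r OR q)) OR q

(q OR (r OR q)) OR q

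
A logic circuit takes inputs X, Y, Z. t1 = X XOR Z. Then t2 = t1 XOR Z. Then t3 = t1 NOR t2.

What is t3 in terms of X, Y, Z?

(X XOR Z) NOR ((X XOR Z) XOR Z)

t1 = X XOR Z
t2 = t1 XOR Z = (X XOR Z) XOR Z
t3 = t1 NOR t2 = (X XOR Z) NOR ((X XOR Z) XOR Z)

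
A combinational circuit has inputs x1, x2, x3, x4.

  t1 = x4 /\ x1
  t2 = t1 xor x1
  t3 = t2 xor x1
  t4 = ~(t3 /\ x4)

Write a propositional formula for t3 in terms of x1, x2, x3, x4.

t1 = x4 /\ x1
t2 = t1 xor x1 = (x4 /\ x1) xor x1
t3 = t2 xor x1 = ((x4 /\ x1) xor x1) xor x1

((x4 /\ x1) xor x1) xor x1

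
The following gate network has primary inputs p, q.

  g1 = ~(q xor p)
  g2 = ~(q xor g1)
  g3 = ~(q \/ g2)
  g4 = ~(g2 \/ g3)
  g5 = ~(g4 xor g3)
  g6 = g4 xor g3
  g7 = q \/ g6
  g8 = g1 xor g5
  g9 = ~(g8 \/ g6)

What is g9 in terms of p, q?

~(((~(q xor p)) xor (~((~((~(q xor (~(q xor p)))) \/ (~(q \/ (~(q xor (~(q xor p)))))))) xor (~(q \/ (~(q xor (~(q xor p))))))))) \/ ((~((~(q xor (~(q xor p)))) \/ (~(q \/ (~(q xor (~(q xor p)))))))) xor (~(q \/ (~(q xor (~(q xor p))))))))

g1 = ~(q xor p)
g2 = ~(q xor g1) = ~(q xor (~(q xor p)))
g3 = ~(q \/ g2) = ~(q \/ (~(q xor (~(q xor p)))))
g4 = ~(g2 \/ g3) = ~((~(q xor (~(q xor p)))) \/ (~(q \/ (~(q xor (~(q xor p)))))))
g5 = ~(g4 xor g3) = ~((~((~(q xor (~(q xor p)))) \/ (~(q \/ (~(q xor (~(q xor p)))))))) xor (~(q \/ (~(q xor (~(q xor p)))))))
g6 = g4 xor g3 = (~((~(q xor (~(q xor p)))) \/ (~(q \/ (~(q xor (~(q xor p)))))))) xor (~(q \/ (~(q xor (~(q xor p))))))
g8 = g1 xor g5 = (~(q xor p)) xor (~((~((~(q xor (~(q xor p)))) \/ (~(q \/ (~(q xor (~(q xor p)))))))) xor (~(q \/ (~(q xor (~(q xor p))))))))
g9 = ~(g8 \/ g6) = ~(((~(q xor p)) xor (~((~((~(q xor (~(q xor p)))) \/ (~(q \/ (~(q xor (~(q xor p)))))))) xor (~(q \/ (~(q xor (~(q xor p))))))))) \/ ((~((~(q xor (~(q xor p)))) \/ (~(q \/ (~(q xor (~(q xor p)))))))) xor (~(q \/ (~(q xor (~(q xor p))))))))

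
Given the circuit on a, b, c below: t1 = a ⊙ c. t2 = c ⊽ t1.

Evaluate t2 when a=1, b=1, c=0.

t1 = 1 ⊙ 0 = 0
t2 = 0 ⊽ 0 = 1

1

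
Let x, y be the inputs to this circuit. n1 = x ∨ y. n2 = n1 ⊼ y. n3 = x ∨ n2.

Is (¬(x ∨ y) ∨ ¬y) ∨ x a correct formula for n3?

n1 = x ∨ y
n2 = n1 ⊼ y = (x ∨ y) ⊼ y
n3 = x ∨ n2 = x ∨ ((x ∨ y) ⊼ y)
At x=0, y=1: circuit gives 0, formula gives 0.
At x=0, y=0: circuit gives 1, formula gives 1.
Agrees on all 4 inputs.

Yes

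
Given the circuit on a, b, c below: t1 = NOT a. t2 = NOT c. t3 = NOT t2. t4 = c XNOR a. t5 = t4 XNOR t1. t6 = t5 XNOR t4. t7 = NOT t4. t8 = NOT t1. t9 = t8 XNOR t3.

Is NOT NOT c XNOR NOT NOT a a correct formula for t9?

Yes

t1 = NOT a
t2 = NOT c
t3 = NOT t2 = NOT NOT c
t8 = NOT t1 = NOT NOT a
t9 = t8 XNOR t3 = NOT NOT a XNOR NOT NOT c
At a=0, b=0, c=1: circuit gives 0, formula gives 0.
At a=0, b=0, c=0: circuit gives 1, formula gives 1.
Agrees on all 8 inputs.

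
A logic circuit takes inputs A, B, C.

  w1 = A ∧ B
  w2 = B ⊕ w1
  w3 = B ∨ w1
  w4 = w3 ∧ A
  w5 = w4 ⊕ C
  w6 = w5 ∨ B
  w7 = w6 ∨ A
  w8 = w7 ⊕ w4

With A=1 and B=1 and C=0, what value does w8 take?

w1 = 1 ∧ 1 = 1
w3 = 1 ∨ 1 = 1
w4 = 1 ∧ 1 = 1
w5 = 1 ⊕ 0 = 1
w6 = 1 ∨ 1 = 1
w7 = 1 ∨ 1 = 1
w8 = 1 ⊕ 1 = 0

0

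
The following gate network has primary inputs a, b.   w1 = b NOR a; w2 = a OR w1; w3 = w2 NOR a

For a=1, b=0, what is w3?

w1 = 0 NOR 1 = 0
w2 = 1 OR 0 = 1
w3 = 1 NOR 1 = 0

0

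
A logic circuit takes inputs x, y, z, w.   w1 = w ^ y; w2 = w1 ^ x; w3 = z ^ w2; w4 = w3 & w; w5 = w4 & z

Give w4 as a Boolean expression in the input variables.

(z ^ ((w ^ y) ^ x)) & w

w1 = w ^ y
w2 = w1 ^ x = (w ^ y) ^ x
w3 = z ^ w2 = z ^ ((w ^ y) ^ x)
w4 = w3 & w = (z ^ ((w ^ y) ^ x)) & w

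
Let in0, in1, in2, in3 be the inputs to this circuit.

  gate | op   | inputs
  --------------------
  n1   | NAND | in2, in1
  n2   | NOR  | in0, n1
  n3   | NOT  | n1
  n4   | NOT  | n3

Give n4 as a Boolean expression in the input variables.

NOT NOT (in2 NAND in1)

n1 = in2 NAND in1
n3 = NOT n1 = NOT (in2 NAND in1)
n4 = NOT n3 = NOT NOT (in2 NAND in1)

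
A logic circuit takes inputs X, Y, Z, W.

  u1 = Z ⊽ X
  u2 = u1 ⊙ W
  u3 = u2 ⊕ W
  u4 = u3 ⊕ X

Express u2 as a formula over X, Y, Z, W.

(Z ⊽ X) ⊙ W

u1 = Z ⊽ X
u2 = u1 ⊙ W = (Z ⊽ X) ⊙ W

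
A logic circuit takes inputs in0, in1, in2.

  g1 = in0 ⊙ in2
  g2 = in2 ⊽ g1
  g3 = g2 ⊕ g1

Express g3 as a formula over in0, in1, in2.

(in2 ⊽ (in0 ⊙ in2)) ⊕ (in0 ⊙ in2)

g1 = in0 ⊙ in2
g2 = in2 ⊽ g1 = in2 ⊽ (in0 ⊙ in2)
g3 = g2 ⊕ g1 = (in2 ⊽ (in0 ⊙ in2)) ⊕ (in0 ⊙ in2)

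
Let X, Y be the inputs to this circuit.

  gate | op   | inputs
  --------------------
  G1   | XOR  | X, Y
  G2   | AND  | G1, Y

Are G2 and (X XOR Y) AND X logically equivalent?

G1 = X XOR Y
G2 = G1 AND Y = (X XOR Y) AND Y
At X=0, Y=1: circuit gives 1, formula gives 0.

No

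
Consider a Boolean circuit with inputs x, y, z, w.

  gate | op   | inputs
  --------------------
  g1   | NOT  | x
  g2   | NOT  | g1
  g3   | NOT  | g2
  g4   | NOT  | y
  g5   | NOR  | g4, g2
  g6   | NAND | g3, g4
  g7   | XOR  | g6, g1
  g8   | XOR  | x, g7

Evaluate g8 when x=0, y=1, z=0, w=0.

g1 = NOT 0 = 1
g2 = NOT 1 = 0
g3 = NOT 0 = 1
g4 = NOT 1 = 0
g6 = 1 NAND 0 = 1
g7 = 1 XOR 1 = 0
g8 = 0 XOR 0 = 0

0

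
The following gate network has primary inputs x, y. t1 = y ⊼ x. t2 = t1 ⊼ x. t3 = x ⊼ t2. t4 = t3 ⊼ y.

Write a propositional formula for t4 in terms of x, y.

t1 = y ⊼ x
t2 = t1 ⊼ x = (y ⊼ x) ⊼ x
t3 = x ⊼ t2 = x ⊼ ((y ⊼ x) ⊼ x)
t4 = t3 ⊼ y = (x ⊼ ((y ⊼ x) ⊼ x)) ⊼ y

(x ⊼ ((y ⊼ x) ⊼ x)) ⊼ y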